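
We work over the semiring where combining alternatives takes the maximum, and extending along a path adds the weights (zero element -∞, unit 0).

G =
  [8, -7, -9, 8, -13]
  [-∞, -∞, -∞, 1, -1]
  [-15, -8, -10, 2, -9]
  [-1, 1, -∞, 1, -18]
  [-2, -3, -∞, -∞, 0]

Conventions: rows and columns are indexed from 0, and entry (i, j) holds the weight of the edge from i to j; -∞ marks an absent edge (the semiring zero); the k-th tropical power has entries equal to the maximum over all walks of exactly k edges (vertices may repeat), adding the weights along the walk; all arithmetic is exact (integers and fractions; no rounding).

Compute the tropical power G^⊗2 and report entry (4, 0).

G^⊗2:
  [16, 9, -1, 16, -5]
  [0, 2, -∞, 2, -1]
  [1, 3, -20, 3, -9]
  [7, 2, -10, 7, 0]
  [6, -3, -11, 6, 0]
Key observation: the optimum is the walk 4->0->0, with weight (-2) + 8 = 6.
Optimal value attained by: walk 4->0->0.
Answer: (G^⊗2)[4][0] = 6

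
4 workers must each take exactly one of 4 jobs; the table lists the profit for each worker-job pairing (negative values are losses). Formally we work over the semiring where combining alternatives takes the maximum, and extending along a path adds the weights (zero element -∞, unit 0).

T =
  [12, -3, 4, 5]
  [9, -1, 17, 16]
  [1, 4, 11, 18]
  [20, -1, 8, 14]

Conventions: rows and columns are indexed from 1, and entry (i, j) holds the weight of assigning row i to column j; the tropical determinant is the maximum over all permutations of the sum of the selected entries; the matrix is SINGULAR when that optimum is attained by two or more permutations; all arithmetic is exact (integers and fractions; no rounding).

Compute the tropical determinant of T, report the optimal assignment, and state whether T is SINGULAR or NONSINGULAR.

σ = (1, 2, 3, 4): 12 + (-1) + 11 + 14 = 36
σ = (1, 2, 4, 3): 12 + (-1) + 18 + 8 = 37
σ = (1, 3, 2, 4): 12 + 17 + 4 + 14 = 47
σ = (1, 3, 4, 2): 12 + 17 + 18 + (-1) = 46
σ = (1, 4, 2, 3): 12 + 16 + 4 + 8 = 40
σ = (1, 4, 3, 2): 12 + 16 + 11 + (-1) = 38
σ = (2, 1, 3, 4): (-3) + 9 + 11 + 14 = 31
σ = (2, 1, 4, 3): (-3) + 9 + 18 + 8 = 32
σ = (2, 3, 1, 4): (-3) + 17 + 1 + 14 = 29
σ = (2, 3, 4, 1): (-3) + 17 + 18 + 20 = 52
σ = (2, 4, 1, 3): (-3) + 16 + 1 + 8 = 22
σ = (2, 4, 3, 1): (-3) + 16 + 11 + 20 = 44
σ = (3, 1, 2, 4): 4 + 9 + 4 + 14 = 31
σ = (3, 1, 4, 2): 4 + 9 + 18 + (-1) = 30
σ = (3, 2, 1, 4): 4 + (-1) + 1 + 14 = 18
σ = (3, 2, 4, 1): 4 + (-1) + 18 + 20 = 41
σ = (3, 4, 1, 2): 4 + 16 + 1 + (-1) = 20
σ = (3, 4, 2, 1): 4 + 16 + 4 + 20 = 44
σ = (4, 1, 2, 3): 5 + 9 + 4 + 8 = 26
σ = (4, 1, 3, 2): 5 + 9 + 11 + (-1) = 24
σ = (4, 2, 1, 3): 5 + (-1) + 1 + 8 = 13
σ = (4, 2, 3, 1): 5 + (-1) + 11 + 20 = 35
σ = (4, 3, 1, 2): 5 + 17 + 1 + (-1) = 22
σ = (4, 3, 2, 1): 5 + 17 + 4 + 20 = 46
Optimal value attained by: σ = (2, 3, 4, 1).
Answer: det⊕(T) = 52; verdict: NONSINGULAR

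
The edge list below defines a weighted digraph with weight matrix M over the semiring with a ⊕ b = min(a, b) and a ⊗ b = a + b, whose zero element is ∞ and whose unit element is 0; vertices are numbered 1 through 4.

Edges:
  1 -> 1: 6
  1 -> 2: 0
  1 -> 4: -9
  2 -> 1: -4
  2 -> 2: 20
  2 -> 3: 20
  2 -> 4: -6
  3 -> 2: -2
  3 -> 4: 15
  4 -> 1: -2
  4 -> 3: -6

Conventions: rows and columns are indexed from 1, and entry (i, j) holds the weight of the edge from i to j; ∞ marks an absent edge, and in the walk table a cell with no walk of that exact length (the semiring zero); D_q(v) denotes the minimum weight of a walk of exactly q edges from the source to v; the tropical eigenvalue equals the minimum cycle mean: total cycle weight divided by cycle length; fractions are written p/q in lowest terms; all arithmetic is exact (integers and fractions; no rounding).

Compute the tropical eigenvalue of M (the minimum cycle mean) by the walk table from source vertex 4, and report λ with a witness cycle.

q=0: [∞, ∞, ∞, 0]
q=1: [-2, ∞, -6, ∞]
q=2: [4, -8, ∞, -11]
q=3: [-13, 4, -17, -14]
q=4: [-16, -19, -20, -22]
Optimal cycle mean attained by: cycle 1->4->1, total (-9) + (-2), length 2.
Answer: λ = -11/2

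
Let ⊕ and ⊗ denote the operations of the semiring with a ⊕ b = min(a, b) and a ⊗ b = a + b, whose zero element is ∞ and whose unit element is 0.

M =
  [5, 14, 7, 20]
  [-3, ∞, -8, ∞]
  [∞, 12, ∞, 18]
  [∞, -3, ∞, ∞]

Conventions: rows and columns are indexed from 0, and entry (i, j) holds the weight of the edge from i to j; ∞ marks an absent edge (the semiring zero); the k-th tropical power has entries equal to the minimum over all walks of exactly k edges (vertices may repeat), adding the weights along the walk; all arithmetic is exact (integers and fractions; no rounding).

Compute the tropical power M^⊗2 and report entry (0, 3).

M^⊗2:
  [10, 17, 6, 25]
  [2, 4, 4, 10]
  [9, 15, 4, ∞]
  [-6, ∞, -11, ∞]
Key observation: the optimum is the walk 0->0->3, with weight 5 + 20 = 25.
Optimal value attained by: walk 0->0->3.
Answer: (M^⊗2)[0][3] = 25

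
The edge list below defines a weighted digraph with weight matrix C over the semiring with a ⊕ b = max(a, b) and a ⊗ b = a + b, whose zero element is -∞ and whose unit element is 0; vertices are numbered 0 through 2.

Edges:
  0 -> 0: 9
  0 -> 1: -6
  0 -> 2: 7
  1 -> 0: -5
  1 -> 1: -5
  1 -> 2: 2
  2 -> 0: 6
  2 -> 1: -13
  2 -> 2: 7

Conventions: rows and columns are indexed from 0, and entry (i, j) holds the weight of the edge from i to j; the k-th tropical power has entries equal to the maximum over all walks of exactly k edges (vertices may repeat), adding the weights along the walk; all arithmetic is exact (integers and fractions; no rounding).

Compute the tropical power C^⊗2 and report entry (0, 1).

C^⊗2:
  [18, 3, 16]
  [8, -10, 9]
  [15, 0, 14]
Key observation: the optimum is the walk 0->0->1, with weight 9 + (-6) = 3.
Optimal value attained by: walk 0->0->1.
Answer: (C^⊗2)[0][1] = 3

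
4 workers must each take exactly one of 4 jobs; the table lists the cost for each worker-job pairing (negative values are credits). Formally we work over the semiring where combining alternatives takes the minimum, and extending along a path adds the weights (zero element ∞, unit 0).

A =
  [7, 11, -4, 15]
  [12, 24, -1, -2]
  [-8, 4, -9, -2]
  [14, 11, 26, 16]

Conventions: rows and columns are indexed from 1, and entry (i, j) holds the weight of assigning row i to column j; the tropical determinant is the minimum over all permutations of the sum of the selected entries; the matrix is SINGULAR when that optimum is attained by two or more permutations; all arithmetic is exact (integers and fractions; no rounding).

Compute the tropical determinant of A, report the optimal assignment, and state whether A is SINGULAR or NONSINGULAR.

σ = (1, 2, 3, 4): 7 + 24 + (-9) + 16 = 38
σ = (1, 2, 4, 3): 7 + 24 + (-2) + 26 = 55
σ = (1, 3, 2, 4): 7 + (-1) + 4 + 16 = 26
σ = (1, 3, 4, 2): 7 + (-1) + (-2) + 11 = 15
σ = (1, 4, 2, 3): 7 + (-2) + 4 + 26 = 35
σ = (1, 4, 3, 2): 7 + (-2) + (-9) + 11 = 7
σ = (2, 1, 3, 4): 11 + 12 + (-9) + 16 = 30
σ = (2, 1, 4, 3): 11 + 12 + (-2) + 26 = 47
σ = (2, 3, 1, 4): 11 + (-1) + (-8) + 16 = 18
σ = (2, 3, 4, 1): 11 + (-1) + (-2) + 14 = 22
σ = (2, 4, 1, 3): 11 + (-2) + (-8) + 26 = 27
σ = (2, 4, 3, 1): 11 + (-2) + (-9) + 14 = 14
σ = (3, 1, 2, 4): (-4) + 12 + 4 + 16 = 28
σ = (3, 1, 4, 2): (-4) + 12 + (-2) + 11 = 17
σ = (3, 2, 1, 4): (-4) + 24 + (-8) + 16 = 28
σ = (3, 2, 4, 1): (-4) + 24 + (-2) + 14 = 32
σ = (3, 4, 1, 2): (-4) + (-2) + (-8) + 11 = -3
σ = (3, 4, 2, 1): (-4) + (-2) + 4 + 14 = 12
σ = (4, 1, 2, 3): 15 + 12 + 4 + 26 = 57
σ = (4, 1, 3, 2): 15 + 12 + (-9) + 11 = 29
σ = (4, 2, 1, 3): 15 + 24 + (-8) + 26 = 57
σ = (4, 2, 3, 1): 15 + 24 + (-9) + 14 = 44
σ = (4, 3, 1, 2): 15 + (-1) + (-8) + 11 = 17
σ = (4, 3, 2, 1): 15 + (-1) + 4 + 14 = 32
Optimal value attained by: σ = (3, 4, 1, 2).
Answer: det⊕(A) = -3; verdict: NONSINGULAR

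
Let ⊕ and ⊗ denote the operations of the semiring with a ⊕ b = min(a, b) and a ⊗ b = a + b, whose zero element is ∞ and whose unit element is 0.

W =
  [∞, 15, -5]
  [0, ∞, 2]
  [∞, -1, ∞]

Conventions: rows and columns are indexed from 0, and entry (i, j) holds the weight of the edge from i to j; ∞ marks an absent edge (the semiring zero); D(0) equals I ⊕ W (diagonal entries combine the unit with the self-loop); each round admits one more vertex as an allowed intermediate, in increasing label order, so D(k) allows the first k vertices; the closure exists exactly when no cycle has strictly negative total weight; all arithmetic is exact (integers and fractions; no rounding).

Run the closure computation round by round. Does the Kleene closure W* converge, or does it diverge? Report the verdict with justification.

D(0):
  [0, 15, -5]
  [0, 0, 2]
  [∞, -1, 0]
D(1):
  [0, 15, -5]
  [0, 0, -5]
  [∞, -1, 0]
Detection: at round 2, diagonal entry (2, 2) turns strictly negative.
Key observation: the cycle 2->1->0->2 has total weight (-1) + 0 + (-5), which is strictly negative.
Answer: DIVERGES — negative cycle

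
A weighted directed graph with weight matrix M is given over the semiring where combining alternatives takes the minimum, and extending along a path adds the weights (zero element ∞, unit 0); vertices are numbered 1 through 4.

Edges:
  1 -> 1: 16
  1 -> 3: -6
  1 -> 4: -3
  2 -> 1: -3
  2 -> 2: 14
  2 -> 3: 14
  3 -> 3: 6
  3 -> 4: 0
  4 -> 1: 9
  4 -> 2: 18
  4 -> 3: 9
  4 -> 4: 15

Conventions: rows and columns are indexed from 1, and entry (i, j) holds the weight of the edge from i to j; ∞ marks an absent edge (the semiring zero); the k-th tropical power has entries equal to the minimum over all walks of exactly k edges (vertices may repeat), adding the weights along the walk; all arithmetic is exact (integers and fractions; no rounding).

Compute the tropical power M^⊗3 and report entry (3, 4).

M^⊗2:
  [6, 15, 0, -6]
  [11, 28, -9, -6]
  [9, 18, 9, 6]
  [15, 32, 3, 6]
M^⊗3:
  [3, 12, 0, 0]
  [3, 12, -3, -9]
  [15, 24, 3, 6]
  [15, 24, 9, 3]
Key observation: the optimum is the walk 3->4->1->4, with weight 0 + 9 + (-3) = 6.
Optimal value attained by: walk 3->4->1->4.
Answer: (M^⊗3)[3][4] = 6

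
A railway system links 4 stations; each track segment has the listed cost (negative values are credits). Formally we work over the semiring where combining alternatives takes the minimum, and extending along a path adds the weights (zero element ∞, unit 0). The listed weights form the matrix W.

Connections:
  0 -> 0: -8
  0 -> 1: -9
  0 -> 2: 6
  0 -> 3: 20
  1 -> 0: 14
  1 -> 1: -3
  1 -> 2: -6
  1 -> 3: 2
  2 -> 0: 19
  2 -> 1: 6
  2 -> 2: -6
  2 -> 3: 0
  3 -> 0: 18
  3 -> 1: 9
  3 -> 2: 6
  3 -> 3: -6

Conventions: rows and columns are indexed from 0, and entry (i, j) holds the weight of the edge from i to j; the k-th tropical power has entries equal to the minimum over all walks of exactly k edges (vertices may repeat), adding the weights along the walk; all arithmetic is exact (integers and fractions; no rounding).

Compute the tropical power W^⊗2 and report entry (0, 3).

W^⊗2:
  [-16, -17, -15, -7]
  [6, -6, -12, -6]
  [11, 0, -12, -6]
  [10, 3, 0, -12]
Key observation: the optimum is the walk 0->1->3, with weight (-9) + 2 = -7.
Optimal value attained by: walk 0->1->3.
Answer: (W^⊗2)[0][3] = -7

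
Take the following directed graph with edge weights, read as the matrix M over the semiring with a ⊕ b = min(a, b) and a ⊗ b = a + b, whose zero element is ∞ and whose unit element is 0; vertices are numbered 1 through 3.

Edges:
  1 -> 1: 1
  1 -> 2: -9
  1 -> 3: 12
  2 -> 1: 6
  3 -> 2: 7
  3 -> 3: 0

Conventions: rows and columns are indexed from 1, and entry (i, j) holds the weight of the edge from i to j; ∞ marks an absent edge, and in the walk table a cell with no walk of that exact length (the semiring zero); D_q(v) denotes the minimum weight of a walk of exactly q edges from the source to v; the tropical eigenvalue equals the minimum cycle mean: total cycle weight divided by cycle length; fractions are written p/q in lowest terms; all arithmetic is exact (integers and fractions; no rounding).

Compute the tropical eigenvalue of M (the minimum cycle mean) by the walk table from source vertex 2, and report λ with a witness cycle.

q=0: [∞, 0, ∞]
q=1: [6, ∞, ∞]
q=2: [7, -3, 18]
q=3: [3, -2, 18]
Optimal cycle mean attained by: cycle 1->2->1, total (-9) + 6, length 2.
Answer: λ = -3/2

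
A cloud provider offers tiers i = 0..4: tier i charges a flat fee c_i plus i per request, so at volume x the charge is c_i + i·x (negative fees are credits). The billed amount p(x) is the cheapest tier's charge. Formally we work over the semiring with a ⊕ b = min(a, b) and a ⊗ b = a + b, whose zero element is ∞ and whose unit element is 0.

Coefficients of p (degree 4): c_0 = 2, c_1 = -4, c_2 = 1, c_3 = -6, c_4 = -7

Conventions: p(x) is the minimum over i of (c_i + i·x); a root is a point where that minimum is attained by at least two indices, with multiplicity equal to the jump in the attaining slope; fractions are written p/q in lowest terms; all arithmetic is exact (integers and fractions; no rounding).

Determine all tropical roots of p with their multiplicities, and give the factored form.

hull edge (i=0, c=2) to (i=1, c=-4): slope -6, span 1
hull edge (i=1, c=-4) to (i=4, c=-7): slope -1, span 3
Factored form: p(x) = -7 ⊗ (x ⊕ 1) ⊗ (x ⊕ 1) ⊗ (x ⊕ 1) ⊗ (x ⊕ 6)
Answer: roots = 1 (mult 3), 6 (mult 1)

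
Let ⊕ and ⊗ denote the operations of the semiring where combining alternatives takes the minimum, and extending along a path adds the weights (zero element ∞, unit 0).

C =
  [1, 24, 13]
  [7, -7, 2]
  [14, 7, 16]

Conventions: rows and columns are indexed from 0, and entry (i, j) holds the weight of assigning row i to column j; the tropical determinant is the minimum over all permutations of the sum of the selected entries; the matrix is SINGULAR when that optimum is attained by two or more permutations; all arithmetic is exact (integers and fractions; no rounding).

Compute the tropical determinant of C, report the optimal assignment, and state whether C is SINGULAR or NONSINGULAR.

σ = (0, 1, 2): 1 + (-7) + 16 = 10
σ = (0, 2, 1): 1 + 2 + 7 = 10
σ = (1, 0, 2): 24 + 7 + 16 = 47
σ = (1, 2, 0): 24 + 2 + 14 = 40
σ = (2, 0, 1): 13 + 7 + 7 = 27
σ = (2, 1, 0): 13 + (-7) + 14 = 20
Optimal value attained by: σ = (0, 1, 2).
Answer: det⊕(C) = 10; verdict: SINGULAR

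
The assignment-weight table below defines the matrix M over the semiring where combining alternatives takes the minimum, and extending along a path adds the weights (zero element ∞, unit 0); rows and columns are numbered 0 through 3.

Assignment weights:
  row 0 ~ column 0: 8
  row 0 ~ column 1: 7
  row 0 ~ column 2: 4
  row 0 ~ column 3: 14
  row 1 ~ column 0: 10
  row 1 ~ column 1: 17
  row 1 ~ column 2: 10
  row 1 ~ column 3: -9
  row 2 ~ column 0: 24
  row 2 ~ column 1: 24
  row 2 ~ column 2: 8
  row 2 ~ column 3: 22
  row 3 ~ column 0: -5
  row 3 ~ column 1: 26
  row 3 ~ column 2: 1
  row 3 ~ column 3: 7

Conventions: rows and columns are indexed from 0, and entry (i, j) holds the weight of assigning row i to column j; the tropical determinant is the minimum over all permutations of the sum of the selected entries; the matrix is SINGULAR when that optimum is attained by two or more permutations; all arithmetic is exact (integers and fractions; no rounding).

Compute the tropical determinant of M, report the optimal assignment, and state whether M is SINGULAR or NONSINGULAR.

σ = (0, 1, 2, 3): 8 + 17 + 8 + 7 = 40
σ = (0, 1, 3, 2): 8 + 17 + 22 + 1 = 48
σ = (0, 2, 1, 3): 8 + 10 + 24 + 7 = 49
σ = (0, 2, 3, 1): 8 + 10 + 22 + 26 = 66
σ = (0, 3, 1, 2): 8 + (-9) + 24 + 1 = 24
σ = (0, 3, 2, 1): 8 + (-9) + 8 + 26 = 33
σ = (1, 0, 2, 3): 7 + 10 + 8 + 7 = 32
σ = (1, 0, 3, 2): 7 + 10 + 22 + 1 = 40
σ = (1, 2, 0, 3): 7 + 10 + 24 + 7 = 48
σ = (1, 2, 3, 0): 7 + 10 + 22 + (-5) = 34
σ = (1, 3, 0, 2): 7 + (-9) + 24 + 1 = 23
σ = (1, 3, 2, 0): 7 + (-9) + 8 + (-5) = 1
σ = (2, 0, 1, 3): 4 + 10 + 24 + 7 = 45
σ = (2, 0, 3, 1): 4 + 10 + 22 + 26 = 62
σ = (2, 1, 0, 3): 4 + 17 + 24 + 7 = 52
σ = (2, 1, 3, 0): 4 + 17 + 22 + (-5) = 38
σ = (2, 3, 0, 1): 4 + (-9) + 24 + 26 = 45
σ = (2, 3, 1, 0): 4 + (-9) + 24 + (-5) = 14
σ = (3, 0, 1, 2): 14 + 10 + 24 + 1 = 49
σ = (3, 0, 2, 1): 14 + 10 + 8 + 26 = 58
σ = (3, 1, 0, 2): 14 + 17 + 24 + 1 = 56
σ = (3, 1, 2, 0): 14 + 17 + 8 + (-5) = 34
σ = (3, 2, 0, 1): 14 + 10 + 24 + 26 = 74
σ = (3, 2, 1, 0): 14 + 10 + 24 + (-5) = 43
Optimal value attained by: σ = (1, 3, 2, 0).
Answer: det⊕(M) = 1; verdict: NONSINGULAR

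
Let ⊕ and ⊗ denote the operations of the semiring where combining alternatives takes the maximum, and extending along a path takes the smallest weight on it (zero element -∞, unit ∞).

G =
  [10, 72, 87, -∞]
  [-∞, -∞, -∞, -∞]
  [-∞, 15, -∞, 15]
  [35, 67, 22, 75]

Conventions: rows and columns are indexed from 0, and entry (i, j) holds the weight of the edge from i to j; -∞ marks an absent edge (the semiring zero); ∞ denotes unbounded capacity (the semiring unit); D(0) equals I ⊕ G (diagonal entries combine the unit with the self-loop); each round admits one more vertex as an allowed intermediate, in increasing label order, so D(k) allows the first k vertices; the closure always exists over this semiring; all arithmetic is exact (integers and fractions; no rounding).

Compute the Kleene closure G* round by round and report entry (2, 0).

D(0):
  [∞, 72, 87, -∞]
  [-∞, ∞, -∞, -∞]
  [-∞, 15, ∞, 15]
  [35, 67, 22, ∞]
D(1):
  [∞, 72, 87, -∞]
  [-∞, ∞, -∞, -∞]
  [-∞, 15, ∞, 15]
  [35, 67, 35, ∞]
D(2):
  [∞, 72, 87, -∞]
  [-∞, ∞, -∞, -∞]
  [-∞, 15, ∞, 15]
  [35, 67, 35, ∞]
D(3):
  [∞, 72, 87, 15]
  [-∞, ∞, -∞, -∞]
  [-∞, 15, ∞, 15]
  [35, 67, 35, ∞]
D(4):
  [∞, 72, 87, 15]
  [-∞, ∞, -∞, -∞]
  [15, 15, ∞, 15]
  [35, 67, 35, ∞]
Answer: G*[2][0] = 15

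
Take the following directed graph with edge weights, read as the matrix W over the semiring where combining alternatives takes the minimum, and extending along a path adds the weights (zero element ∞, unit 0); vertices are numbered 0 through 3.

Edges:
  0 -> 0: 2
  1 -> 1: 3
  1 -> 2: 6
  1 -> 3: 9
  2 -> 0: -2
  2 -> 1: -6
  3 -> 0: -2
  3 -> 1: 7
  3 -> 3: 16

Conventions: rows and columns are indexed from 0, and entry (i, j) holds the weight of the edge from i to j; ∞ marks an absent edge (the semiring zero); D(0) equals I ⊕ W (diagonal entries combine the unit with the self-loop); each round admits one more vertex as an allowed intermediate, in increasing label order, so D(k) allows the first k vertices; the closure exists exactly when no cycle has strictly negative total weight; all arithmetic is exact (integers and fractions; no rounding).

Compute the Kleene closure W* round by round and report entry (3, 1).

D(0):
  [0, ∞, ∞, ∞]
  [∞, 0, 6, 9]
  [-2, -6, 0, ∞]
  [-2, 7, ∞, 0]
D(1):
  [0, ∞, ∞, ∞]
  [∞, 0, 6, 9]
  [-2, -6, 0, ∞]
  [-2, 7, ∞, 0]
D(2):
  [0, ∞, ∞, ∞]
  [∞, 0, 6, 9]
  [-2, -6, 0, 3]
  [-2, 7, 13, 0]
D(3):
  [0, ∞, ∞, ∞]
  [4, 0, 6, 9]
  [-2, -6, 0, 3]
  [-2, 7, 13, 0]
D(4):
  [0, ∞, ∞, ∞]
  [4, 0, 6, 9]
  [-2, -6, 0, 3]
  [-2, 7, 13, 0]
Answer: W*[3][1] = 7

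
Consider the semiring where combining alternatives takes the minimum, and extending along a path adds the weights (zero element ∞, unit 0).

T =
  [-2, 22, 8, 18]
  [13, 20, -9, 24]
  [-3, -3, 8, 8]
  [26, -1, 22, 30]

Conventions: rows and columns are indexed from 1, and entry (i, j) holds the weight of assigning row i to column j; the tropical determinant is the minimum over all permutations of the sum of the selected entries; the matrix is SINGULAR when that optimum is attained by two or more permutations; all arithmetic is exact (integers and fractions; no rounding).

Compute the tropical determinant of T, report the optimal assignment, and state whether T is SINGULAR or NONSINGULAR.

σ = (1, 2, 3, 4): (-2) + 20 + 8 + 30 = 56
σ = (1, 2, 4, 3): (-2) + 20 + 8 + 22 = 48
σ = (1, 3, 2, 4): (-2) + (-9) + (-3) + 30 = 16
σ = (1, 3, 4, 2): (-2) + (-9) + 8 + (-1) = -4
σ = (1, 4, 2, 3): (-2) + 24 + (-3) + 22 = 41
σ = (1, 4, 3, 2): (-2) + 24 + 8 + (-1) = 29
σ = (2, 1, 3, 4): 22 + 13 + 8 + 30 = 73
σ = (2, 1, 4, 3): 22 + 13 + 8 + 22 = 65
σ = (2, 3, 1, 4): 22 + (-9) + (-3) + 30 = 40
σ = (2, 3, 4, 1): 22 + (-9) + 8 + 26 = 47
σ = (2, 4, 1, 3): 22 + 24 + (-3) + 22 = 65
σ = (2, 4, 3, 1): 22 + 24 + 8 + 26 = 80
σ = (3, 1, 2, 4): 8 + 13 + (-3) + 30 = 48
σ = (3, 1, 4, 2): 8 + 13 + 8 + (-1) = 28
σ = (3, 2, 1, 4): 8 + 20 + (-3) + 30 = 55
σ = (3, 2, 4, 1): 8 + 20 + 8 + 26 = 62
σ = (3, 4, 1, 2): 8 + 24 + (-3) + (-1) = 28
σ = (3, 4, 2, 1): 8 + 24 + (-3) + 26 = 55
σ = (4, 1, 2, 3): 18 + 13 + (-3) + 22 = 50
σ = (4, 1, 3, 2): 18 + 13 + 8 + (-1) = 38
σ = (4, 2, 1, 3): 18 + 20 + (-3) + 22 = 57
σ = (4, 2, 3, 1): 18 + 20 + 8 + 26 = 72
σ = (4, 3, 1, 2): 18 + (-9) + (-3) + (-1) = 5
σ = (4, 3, 2, 1): 18 + (-9) + (-3) + 26 = 32
Optimal value attained by: σ = (1, 3, 4, 2).
Answer: det⊕(T) = -4; verdict: NONSINGULAR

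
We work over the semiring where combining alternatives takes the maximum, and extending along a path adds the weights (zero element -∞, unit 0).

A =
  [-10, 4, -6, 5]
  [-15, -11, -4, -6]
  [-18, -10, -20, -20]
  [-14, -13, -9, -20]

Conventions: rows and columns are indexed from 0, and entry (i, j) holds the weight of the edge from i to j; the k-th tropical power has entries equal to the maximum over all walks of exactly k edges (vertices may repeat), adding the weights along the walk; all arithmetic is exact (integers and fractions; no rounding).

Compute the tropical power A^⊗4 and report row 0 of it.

A^⊗2:
  [-9, -6, 0, -2]
  [-20, -11, -15, -10]
  [-25, -14, -14, -13]
  [-24, -10, -17, -9]
A^⊗3:
  [-16, -5, -10, -4]
  [-24, -16, -15, -15]
  [-27, -21, -18, -20]
  [-23, -20, -14, -16]
A^⊗4:
  [-18, -12, -9, -11]
  [-29, -20, -20, -19]
  [-34, -23, -25, -22]
  [-30, -19, -24, -18]
Answer: row 0 of A^⊗4 = [-18, -12, -9, -11]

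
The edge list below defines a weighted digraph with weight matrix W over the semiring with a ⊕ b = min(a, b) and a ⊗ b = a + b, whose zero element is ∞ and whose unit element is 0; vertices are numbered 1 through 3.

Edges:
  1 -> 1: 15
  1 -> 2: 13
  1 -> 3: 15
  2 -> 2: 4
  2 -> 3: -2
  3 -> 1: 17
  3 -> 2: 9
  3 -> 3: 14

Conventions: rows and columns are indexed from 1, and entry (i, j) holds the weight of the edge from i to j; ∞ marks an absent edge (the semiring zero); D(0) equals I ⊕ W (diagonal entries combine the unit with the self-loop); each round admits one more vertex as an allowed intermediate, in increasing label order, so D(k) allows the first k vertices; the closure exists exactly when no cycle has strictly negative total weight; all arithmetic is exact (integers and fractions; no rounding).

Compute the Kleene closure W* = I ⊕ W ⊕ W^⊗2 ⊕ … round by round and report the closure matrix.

D(0):
  [0, 13, 15]
  [∞, 0, -2]
  [17, 9, 0]
D(1):
  [0, 13, 15]
  [∞, 0, -2]
  [17, 9, 0]
D(2):
  [0, 13, 11]
  [∞, 0, -2]
  [17, 9, 0]
D(3):
  [0, 13, 11]
  [15, 0, -2]
  [17, 9, 0]
Answer: W* = [[0, 13, 11], [15, 0, -2], [17, 9, 0]]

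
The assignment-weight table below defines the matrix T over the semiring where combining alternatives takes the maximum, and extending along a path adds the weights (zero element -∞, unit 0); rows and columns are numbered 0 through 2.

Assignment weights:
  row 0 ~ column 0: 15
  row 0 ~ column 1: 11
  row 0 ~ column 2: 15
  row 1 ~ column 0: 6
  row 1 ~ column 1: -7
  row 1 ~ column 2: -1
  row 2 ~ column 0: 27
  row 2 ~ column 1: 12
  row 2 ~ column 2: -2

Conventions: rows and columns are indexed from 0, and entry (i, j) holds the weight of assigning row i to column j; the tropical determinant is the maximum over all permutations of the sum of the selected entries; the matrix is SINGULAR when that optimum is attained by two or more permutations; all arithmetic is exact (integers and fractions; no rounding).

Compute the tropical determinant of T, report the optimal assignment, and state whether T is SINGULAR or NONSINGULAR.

σ = (0, 1, 2): 15 + (-7) + (-2) = 6
σ = (0, 2, 1): 15 + (-1) + 12 = 26
σ = (1, 0, 2): 11 + 6 + (-2) = 15
σ = (1, 2, 0): 11 + (-1) + 27 = 37
σ = (2, 0, 1): 15 + 6 + 12 = 33
σ = (2, 1, 0): 15 + (-7) + 27 = 35
Optimal value attained by: σ = (1, 2, 0).
Answer: det⊕(T) = 37; verdict: NONSINGULAR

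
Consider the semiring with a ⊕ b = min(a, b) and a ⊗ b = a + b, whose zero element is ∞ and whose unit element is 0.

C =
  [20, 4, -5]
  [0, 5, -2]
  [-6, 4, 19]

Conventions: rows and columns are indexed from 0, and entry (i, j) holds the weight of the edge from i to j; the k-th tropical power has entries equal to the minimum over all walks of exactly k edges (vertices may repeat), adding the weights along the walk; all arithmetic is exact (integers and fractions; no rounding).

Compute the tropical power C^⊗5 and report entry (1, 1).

C^⊗2:
  [-11, -1, 2]
  [-8, 2, -5]
  [4, -2, -11]
C^⊗3:
  [-4, -7, -16]
  [-11, -4, -13]
  [-17, -7, -4]
C^⊗4:
  [-22, -12, -9]
  [-19, -9, -16]
  [-10, -13, -22]
C^⊗5:
  [-15, -18, -27]
  [-22, -15, -24]
  [-28, -18, -15]
Key observation: the optimum is the walk 1->2->0->2->0->1, with weight (-2) + (-6) + (-5) + (-6) + 4 = -15.
Optimal value attained by: walk 1->2->0->2->0->1.
Answer: (C^⊗5)[1][1] = -15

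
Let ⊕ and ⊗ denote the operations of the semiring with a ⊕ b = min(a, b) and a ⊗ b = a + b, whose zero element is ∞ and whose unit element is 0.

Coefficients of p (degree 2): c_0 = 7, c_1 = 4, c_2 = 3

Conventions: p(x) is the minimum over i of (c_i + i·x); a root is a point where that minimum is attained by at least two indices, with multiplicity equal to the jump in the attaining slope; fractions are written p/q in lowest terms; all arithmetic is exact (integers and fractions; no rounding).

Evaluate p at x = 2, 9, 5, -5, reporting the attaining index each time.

p(2) = min(7+0·2=7, 4+1·2=6, 3+2·2=7) = 6 (attained by i=1)
p(9) = min(7+0·9=7, 4+1·9=13, 3+2·9=21) = 7 (attained by i=0)
p(5) = min(7+0·5=7, 4+1·5=9, 3+2·5=13) = 7 (attained by i=0)
p(-5) = min(7+0·(-5)=7, 4+1·(-5)=-1, 3+2·(-5)=-7) = -7 (attained by i=2)
Answer: p(2) = 6; p(9) = 7; p(5) = 7; p(-5) = -7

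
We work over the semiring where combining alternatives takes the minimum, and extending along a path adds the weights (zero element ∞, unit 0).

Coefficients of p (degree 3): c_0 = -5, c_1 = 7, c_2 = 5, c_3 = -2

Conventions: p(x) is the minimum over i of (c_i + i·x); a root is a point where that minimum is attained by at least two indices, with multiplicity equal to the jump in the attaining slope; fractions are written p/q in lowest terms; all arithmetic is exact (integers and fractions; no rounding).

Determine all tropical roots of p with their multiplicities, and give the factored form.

hull edge (i=0, c=-5) to (i=3, c=-2): slope 1, span 3
Factored form: p(x) = -2 ⊗ (x ⊕ (-1)) ⊗ (x ⊕ (-1)) ⊗ (x ⊕ (-1))
Answer: roots = -1 (mult 3)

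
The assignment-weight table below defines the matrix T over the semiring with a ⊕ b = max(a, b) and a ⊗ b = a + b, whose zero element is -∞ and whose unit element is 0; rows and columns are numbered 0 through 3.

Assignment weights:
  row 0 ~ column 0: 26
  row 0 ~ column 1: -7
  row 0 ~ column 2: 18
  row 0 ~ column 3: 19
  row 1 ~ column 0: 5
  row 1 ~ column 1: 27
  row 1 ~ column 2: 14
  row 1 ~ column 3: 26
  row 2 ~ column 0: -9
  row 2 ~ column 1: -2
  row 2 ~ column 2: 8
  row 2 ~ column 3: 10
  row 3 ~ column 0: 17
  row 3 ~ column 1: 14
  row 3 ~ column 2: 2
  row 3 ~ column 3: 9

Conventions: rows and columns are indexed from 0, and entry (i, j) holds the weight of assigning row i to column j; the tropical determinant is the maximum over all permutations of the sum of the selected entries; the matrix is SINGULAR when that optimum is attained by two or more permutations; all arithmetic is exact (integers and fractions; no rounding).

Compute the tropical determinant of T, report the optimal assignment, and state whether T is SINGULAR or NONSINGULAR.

σ = (0, 1, 2, 3): 26 + 27 + 8 + 9 = 70
σ = (0, 1, 3, 2): 26 + 27 + 10 + 2 = 65
σ = (0, 2, 1, 3): 26 + 14 + (-2) + 9 = 47
σ = (0, 2, 3, 1): 26 + 14 + 10 + 14 = 64
σ = (0, 3, 1, 2): 26 + 26 + (-2) + 2 = 52
σ = (0, 3, 2, 1): 26 + 26 + 8 + 14 = 74
σ = (1, 0, 2, 3): (-7) + 5 + 8 + 9 = 15
σ = (1, 0, 3, 2): (-7) + 5 + 10 + 2 = 10
σ = (1, 2, 0, 3): (-7) + 14 + (-9) + 9 = 7
σ = (1, 2, 3, 0): (-7) + 14 + 10 + 17 = 34
σ = (1, 3, 0, 2): (-7) + 26 + (-9) + 2 = 12
σ = (1, 3, 2, 0): (-7) + 26 + 8 + 17 = 44
σ = (2, 0, 1, 3): 18 + 5 + (-2) + 9 = 30
σ = (2, 0, 3, 1): 18 + 5 + 10 + 14 = 47
σ = (2, 1, 0, 3): 18 + 27 + (-9) + 9 = 45
σ = (2, 1, 3, 0): 18 + 27 + 10 + 17 = 72
σ = (2, 3, 0, 1): 18 + 26 + (-9) + 14 = 49
σ = (2, 3, 1, 0): 18 + 26 + (-2) + 17 = 59
σ = (3, 0, 1, 2): 19 + 5 + (-2) + 2 = 24
σ = (3, 0, 2, 1): 19 + 5 + 8 + 14 = 46
σ = (3, 1, 0, 2): 19 + 27 + (-9) + 2 = 39
σ = (3, 1, 2, 0): 19 + 27 + 8 + 17 = 71
σ = (3, 2, 0, 1): 19 + 14 + (-9) + 14 = 38
σ = (3, 2, 1, 0): 19 + 14 + (-2) + 17 = 48
Optimal value attained by: σ = (0, 3, 2, 1).
Answer: det⊕(T) = 74; verdict: NONSINGULAR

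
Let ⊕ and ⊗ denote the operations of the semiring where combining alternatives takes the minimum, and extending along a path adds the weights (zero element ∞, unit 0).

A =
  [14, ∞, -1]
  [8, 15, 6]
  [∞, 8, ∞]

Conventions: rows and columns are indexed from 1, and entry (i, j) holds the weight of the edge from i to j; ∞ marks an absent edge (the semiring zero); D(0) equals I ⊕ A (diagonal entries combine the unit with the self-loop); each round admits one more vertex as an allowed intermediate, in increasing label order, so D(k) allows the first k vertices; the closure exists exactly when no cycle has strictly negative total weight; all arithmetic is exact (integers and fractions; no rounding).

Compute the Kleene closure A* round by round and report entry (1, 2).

D(0):
  [0, ∞, -1]
  [8, 0, 6]
  [∞, 8, 0]
D(1):
  [0, ∞, -1]
  [8, 0, 6]
  [∞, 8, 0]
D(2):
  [0, ∞, -1]
  [8, 0, 6]
  [16, 8, 0]
D(3):
  [0, 7, -1]
  [8, 0, 6]
  [16, 8, 0]
Answer: A*[1][2] = 7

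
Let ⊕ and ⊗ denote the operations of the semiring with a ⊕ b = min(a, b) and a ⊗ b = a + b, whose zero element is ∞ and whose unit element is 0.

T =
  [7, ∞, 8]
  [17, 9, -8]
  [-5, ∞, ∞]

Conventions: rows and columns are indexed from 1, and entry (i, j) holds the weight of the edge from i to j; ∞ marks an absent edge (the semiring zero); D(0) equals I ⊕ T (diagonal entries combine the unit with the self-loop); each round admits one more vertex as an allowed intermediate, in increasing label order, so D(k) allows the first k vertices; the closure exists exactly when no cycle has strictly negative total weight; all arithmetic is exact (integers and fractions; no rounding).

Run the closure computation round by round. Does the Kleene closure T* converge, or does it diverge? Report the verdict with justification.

D(0):
  [0, ∞, 8]
  [17, 0, -8]
  [-5, ∞, 0]
D(1):
  [0, ∞, 8]
  [17, 0, -8]
  [-5, ∞, 0]
D(2):
  [0, ∞, 8]
  [17, 0, -8]
  [-5, ∞, 0]
D(3):
  [0, ∞, 8]
  [-13, 0, -8]
  [-5, ∞, 0]
Key observation: every diagonal entry stays at the unit through all rounds, so no improving cycle exists.
Answer: CONVERGES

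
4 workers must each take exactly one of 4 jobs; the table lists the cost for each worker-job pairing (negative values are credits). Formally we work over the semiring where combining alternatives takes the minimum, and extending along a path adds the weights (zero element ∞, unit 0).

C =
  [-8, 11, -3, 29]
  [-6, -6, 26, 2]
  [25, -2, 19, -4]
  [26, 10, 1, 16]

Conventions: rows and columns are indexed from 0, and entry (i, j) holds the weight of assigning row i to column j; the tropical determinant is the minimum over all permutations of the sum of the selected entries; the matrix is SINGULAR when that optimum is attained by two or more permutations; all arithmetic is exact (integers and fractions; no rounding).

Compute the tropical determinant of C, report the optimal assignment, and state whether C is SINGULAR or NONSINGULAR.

σ = (0, 1, 2, 3): (-8) + (-6) + 19 + 16 = 21
σ = (0, 1, 3, 2): (-8) + (-6) + (-4) + 1 = -17
σ = (0, 2, 1, 3): (-8) + 26 + (-2) + 16 = 32
σ = (0, 2, 3, 1): (-8) + 26 + (-4) + 10 = 24
σ = (0, 3, 1, 2): (-8) + 2 + (-2) + 1 = -7
σ = (0, 3, 2, 1): (-8) + 2 + 19 + 10 = 23
σ = (1, 0, 2, 3): 11 + (-6) + 19 + 16 = 40
σ = (1, 0, 3, 2): 11 + (-6) + (-4) + 1 = 2
σ = (1, 2, 0, 3): 11 + 26 + 25 + 16 = 78
σ = (1, 2, 3, 0): 11 + 26 + (-4) + 26 = 59
σ = (1, 3, 0, 2): 11 + 2 + 25 + 1 = 39
σ = (1, 3, 2, 0): 11 + 2 + 19 + 26 = 58
σ = (2, 0, 1, 3): (-3) + (-6) + (-2) + 16 = 5
σ = (2, 0, 3, 1): (-3) + (-6) + (-4) + 10 = -3
σ = (2, 1, 0, 3): (-3) + (-6) + 25 + 16 = 32
σ = (2, 1, 3, 0): (-3) + (-6) + (-4) + 26 = 13
σ = (2, 3, 0, 1): (-3) + 2 + 25 + 10 = 34
σ = (2, 3, 1, 0): (-3) + 2 + (-2) + 26 = 23
σ = (3, 0, 1, 2): 29 + (-6) + (-2) + 1 = 22
σ = (3, 0, 2, 1): 29 + (-6) + 19 + 10 = 52
σ = (3, 1, 0, 2): 29 + (-6) + 25 + 1 = 49
σ = (3, 1, 2, 0): 29 + (-6) + 19 + 26 = 68
σ = (3, 2, 0, 1): 29 + 26 + 25 + 10 = 90
σ = (3, 2, 1, 0): 29 + 26 + (-2) + 26 = 79
Optimal value attained by: σ = (0, 1, 3, 2).
Answer: det⊕(C) = -17; verdict: NONSINGULAR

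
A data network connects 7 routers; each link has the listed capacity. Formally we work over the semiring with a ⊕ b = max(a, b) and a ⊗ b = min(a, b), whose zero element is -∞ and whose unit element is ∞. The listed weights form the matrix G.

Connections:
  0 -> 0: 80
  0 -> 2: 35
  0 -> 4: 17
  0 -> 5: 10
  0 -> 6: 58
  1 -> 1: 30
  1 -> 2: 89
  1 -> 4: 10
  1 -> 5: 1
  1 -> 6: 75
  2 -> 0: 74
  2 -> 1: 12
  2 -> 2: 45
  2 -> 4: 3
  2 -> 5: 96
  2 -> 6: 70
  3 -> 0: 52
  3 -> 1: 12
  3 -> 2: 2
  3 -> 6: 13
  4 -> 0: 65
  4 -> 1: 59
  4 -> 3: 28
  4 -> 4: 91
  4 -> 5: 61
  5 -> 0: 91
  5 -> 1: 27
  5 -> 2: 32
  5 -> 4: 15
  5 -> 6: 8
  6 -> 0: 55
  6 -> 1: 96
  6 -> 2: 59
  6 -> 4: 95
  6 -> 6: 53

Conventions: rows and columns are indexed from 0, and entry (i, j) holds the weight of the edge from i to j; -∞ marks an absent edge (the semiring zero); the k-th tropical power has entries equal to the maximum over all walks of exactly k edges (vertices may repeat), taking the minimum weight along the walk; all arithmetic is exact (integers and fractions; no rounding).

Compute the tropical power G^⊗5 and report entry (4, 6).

G^⊗2:
  [80, 58, 58, 17, 58, 35, 58]
  [74, 75, 59, 10, 75, 89, 70]
  [91, 70, 59, 3, 70, 45, 58]
  [52, 13, 35, -∞, 17, 10, 52]
  [65, 59, 59, 28, 91, 61, 59]
  [80, 27, 35, 15, 17, 32, 58]
  [65, 59, 89, 28, 91, 61, 75]
G^⊗3:
  [80, 58, 58, 28, 58, 58, 58]
  [89, 70, 75, 28, 75, 61, 75]
  [80, 59, 70, 28, 70, 61, 70]
  [52, 52, 52, 17, 52, 35, 52]
  [65, 59, 59, 28, 91, 61, 59]
  [80, 58, 58, 17, 58, 35, 58]
  [74, 75, 59, 28, 91, 89, 70]
G^⊗4:
  [80, 58, 58, 28, 58, 58, 58]
  [80, 75, 70, 28, 75, 75, 70]
  [80, 70, 59, 28, 70, 70, 70]
  [52, 52, 52, 28, 52, 52, 52]
  [65, 59, 59, 28, 91, 61, 59]
  [80, 58, 58, 28, 58, 58, 58]
  [89, 70, 75, 28, 91, 61, 75]
G^⊗5:
  [80, 58, 58, 28, 58, 58, 58]
  [80, 70, 75, 28, 75, 70, 75]
  [80, 70, 70, 28, 70, 61, 70]
  [52, 52, 52, 28, 52, 52, 52]
  [65, 59, 59, 28, 91, 61, 59]
  [80, 58, 58, 28, 58, 58, 58]
  [80, 75, 70, 28, 91, 75, 70]
Key observation: the optimum is the walk 4->1->2->6->1->6, with weight 59 min 89 min 70 min 96 min 75 = 59.
Optimal value attained by: walk 4->1->2->6->1->6.
Answer: (G^⊗5)[4][6] = 59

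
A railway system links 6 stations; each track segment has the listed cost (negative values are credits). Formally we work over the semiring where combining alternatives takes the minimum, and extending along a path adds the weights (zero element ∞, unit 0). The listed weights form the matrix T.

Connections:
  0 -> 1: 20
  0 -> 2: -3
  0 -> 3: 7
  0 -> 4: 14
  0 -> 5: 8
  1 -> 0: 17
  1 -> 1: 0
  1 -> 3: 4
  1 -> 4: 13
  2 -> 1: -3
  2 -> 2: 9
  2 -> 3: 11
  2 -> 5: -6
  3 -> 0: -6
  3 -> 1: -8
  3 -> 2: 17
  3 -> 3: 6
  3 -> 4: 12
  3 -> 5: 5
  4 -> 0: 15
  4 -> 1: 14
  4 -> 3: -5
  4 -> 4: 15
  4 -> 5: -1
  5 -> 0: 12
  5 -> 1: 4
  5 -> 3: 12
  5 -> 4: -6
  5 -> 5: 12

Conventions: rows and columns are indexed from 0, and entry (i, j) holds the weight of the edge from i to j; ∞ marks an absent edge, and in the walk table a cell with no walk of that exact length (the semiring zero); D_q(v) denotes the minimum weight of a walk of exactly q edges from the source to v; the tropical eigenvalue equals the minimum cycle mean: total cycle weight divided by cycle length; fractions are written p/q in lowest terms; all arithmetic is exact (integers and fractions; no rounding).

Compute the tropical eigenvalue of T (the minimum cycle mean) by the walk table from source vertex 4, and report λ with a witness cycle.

q=0: [∞, ∞, ∞, ∞, 0, ∞]
q=1: [15, 14, ∞, -5, 15, -1]
q=2: [-11, -13, 12, 1, -7, 0]
q=3: [-5, -13, -14, -12, -6, -8]
q=4: [-18, -20, -8, -11, -14, -20]
q=5: [-17, -20, -21, -19, -26, -15]
q=6: [-25, -27, -20, -31, -21, -27]
Optimal cycle mean attained by: cycle 0->2->5->4->3->0, total (-3) + (-6) + (-6) + (-5) + (-6), length 5.
Answer: λ = -26/5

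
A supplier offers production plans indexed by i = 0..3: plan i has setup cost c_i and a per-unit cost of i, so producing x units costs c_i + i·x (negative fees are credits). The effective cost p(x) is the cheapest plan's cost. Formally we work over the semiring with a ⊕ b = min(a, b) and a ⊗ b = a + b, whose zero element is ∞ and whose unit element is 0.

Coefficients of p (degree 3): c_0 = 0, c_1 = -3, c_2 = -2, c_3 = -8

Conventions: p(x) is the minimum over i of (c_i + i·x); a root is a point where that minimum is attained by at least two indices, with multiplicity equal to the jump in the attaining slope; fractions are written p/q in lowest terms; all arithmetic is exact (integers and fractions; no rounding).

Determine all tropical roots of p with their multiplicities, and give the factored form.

hull edge (i=0, c=0) to (i=1, c=-3): slope -3, span 1
hull edge (i=1, c=-3) to (i=3, c=-8): slope -5/2, span 2
Factored form: p(x) = -8 ⊗ (x ⊕ 5/2) ⊗ (x ⊕ 5/2) ⊗ (x ⊕ 3)
Answer: roots = 5/2 (mult 2), 3 (mult 1)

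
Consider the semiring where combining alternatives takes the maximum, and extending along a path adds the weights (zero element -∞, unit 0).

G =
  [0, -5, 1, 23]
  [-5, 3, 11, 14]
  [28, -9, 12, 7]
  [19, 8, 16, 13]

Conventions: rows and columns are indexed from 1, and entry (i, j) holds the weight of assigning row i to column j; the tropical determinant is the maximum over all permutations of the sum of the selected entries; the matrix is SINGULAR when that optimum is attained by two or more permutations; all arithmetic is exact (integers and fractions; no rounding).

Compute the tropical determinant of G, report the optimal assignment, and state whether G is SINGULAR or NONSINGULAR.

σ = (1, 2, 3, 4): 0 + 3 + 12 + 13 = 28
σ = (1, 2, 4, 3): 0 + 3 + 7 + 16 = 26
σ = (1, 3, 2, 4): 0 + 11 + (-9) + 13 = 15
σ = (1, 3, 4, 2): 0 + 11 + 7 + 8 = 26
σ = (1, 4, 2, 3): 0 + 14 + (-9) + 16 = 21
σ = (1, 4, 3, 2): 0 + 14 + 12 + 8 = 34
σ = (2, 1, 3, 4): (-5) + (-5) + 12 + 13 = 15
σ = (2, 1, 4, 3): (-5) + (-5) + 7 + 16 = 13
σ = (2, 3, 1, 4): (-5) + 11 + 28 + 13 = 47
σ = (2, 3, 4, 1): (-5) + 11 + 7 + 19 = 32
σ = (2, 4, 1, 3): (-5) + 14 + 28 + 16 = 53
σ = (2, 4, 3, 1): (-5) + 14 + 12 + 19 = 40
σ = (3, 1, 2, 4): 1 + (-5) + (-9) + 13 = 0
σ = (3, 1, 4, 2): 1 + (-5) + 7 + 8 = 11
σ = (3, 2, 1, 4): 1 + 3 + 28 + 13 = 45
σ = (3, 2, 4, 1): 1 + 3 + 7 + 19 = 30
σ = (3, 4, 1, 2): 1 + 14 + 28 + 8 = 51
σ = (3, 4, 2, 1): 1 + 14 + (-9) + 19 = 25
σ = (4, 1, 2, 3): 23 + (-5) + (-9) + 16 = 25
σ = (4, 1, 3, 2): 23 + (-5) + 12 + 8 = 38
σ = (4, 2, 1, 3): 23 + 3 + 28 + 16 = 70
σ = (4, 2, 3, 1): 23 + 3 + 12 + 19 = 57
σ = (4, 3, 1, 2): 23 + 11 + 28 + 8 = 70
σ = (4, 3, 2, 1): 23 + 11 + (-9) + 19 = 44
Optimal value attained by: σ = (4, 2, 1, 3).
Answer: det⊕(G) = 70; verdict: SINGULAR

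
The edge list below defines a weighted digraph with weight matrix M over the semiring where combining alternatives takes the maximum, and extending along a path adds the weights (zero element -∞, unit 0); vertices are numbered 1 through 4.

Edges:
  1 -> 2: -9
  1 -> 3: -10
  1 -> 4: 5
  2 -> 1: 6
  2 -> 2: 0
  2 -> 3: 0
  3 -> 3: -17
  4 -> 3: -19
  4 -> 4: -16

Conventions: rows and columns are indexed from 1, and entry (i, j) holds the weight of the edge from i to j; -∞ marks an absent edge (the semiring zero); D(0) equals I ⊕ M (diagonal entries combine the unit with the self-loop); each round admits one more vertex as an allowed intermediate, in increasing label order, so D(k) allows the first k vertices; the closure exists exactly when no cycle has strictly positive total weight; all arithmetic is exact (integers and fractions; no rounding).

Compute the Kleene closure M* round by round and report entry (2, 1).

D(0):
  [0, -9, -10, 5]
  [6, 0, 0, -∞]
  [-∞, -∞, 0, -∞]
  [-∞, -∞, -19, 0]
D(1):
  [0, -9, -10, 5]
  [6, 0, 0, 11]
  [-∞, -∞, 0, -∞]
  [-∞, -∞, -19, 0]
D(2):
  [0, -9, -9, 5]
  [6, 0, 0, 11]
  [-∞, -∞, 0, -∞]
  [-∞, -∞, -19, 0]
D(3):
  [0, -9, -9, 5]
  [6, 0, 0, 11]
  [-∞, -∞, 0, -∞]
  [-∞, -∞, -19, 0]
D(4):
  [0, -9, -9, 5]
  [6, 0, 0, 11]
  [-∞, -∞, 0, -∞]
  [-∞, -∞, -19, 0]
Answer: M*[2][1] = 6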